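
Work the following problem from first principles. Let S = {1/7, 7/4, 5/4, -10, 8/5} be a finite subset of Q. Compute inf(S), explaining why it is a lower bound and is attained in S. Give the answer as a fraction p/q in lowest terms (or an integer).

S is finite, so inf(S) = min(S).
Sorted increasing:
-10, 1/7, 5/4, 8/5, 7/4
The extremum is -10.
For every x in S, x >= -10. And -10 is in S, so it is attained.
Therefore inf(S) = -10.

-10


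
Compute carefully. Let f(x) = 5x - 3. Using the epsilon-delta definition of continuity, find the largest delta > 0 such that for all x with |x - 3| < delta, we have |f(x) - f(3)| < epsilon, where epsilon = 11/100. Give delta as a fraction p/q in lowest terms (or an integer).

We compute f(3) = 5*(3) - 3 = 12.
|f(x) - f(3)| = |5x - 3 - (12)| = |5(x - 3)| = 5|x - 3|.
We need 5|x - 3| < 11/100, i.e. |x - 3| < 11/100 / 5 = 11/500.
So any delta <= 11/500 works. Conversely, if delta > 11/500, then x = 3 + 11/500 satisfies |x - 3| = 11/500 < delta but |f(x) - f(3)| = 5 * 11/500 = 11/100, which is not < 11/100; so no larger delta works.
Hence the largest such delta is 11/500.

11/500


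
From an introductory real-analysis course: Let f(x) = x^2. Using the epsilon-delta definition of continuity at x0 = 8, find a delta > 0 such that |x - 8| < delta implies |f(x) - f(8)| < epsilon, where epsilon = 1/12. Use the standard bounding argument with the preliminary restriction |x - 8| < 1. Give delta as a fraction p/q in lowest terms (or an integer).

Factor: |x^2 - (8)^2| = |x - 8| * |x + 8|.
Impose |x - 8| < 1 first. Then |x + 8| = |(x - 8) + 2*(8)| <= |x - 8| + 2*|8| < 1 + 16 = 17.
So |x^2 - (8)^2| < delta * 17.
We need delta * 17 <= 1/12, i.e. delta <= 1/12/17 = 1/204.
Since 1/204 < 1, this is tighter than 1; take delta = 1/204.
So delta = 1/204 works.

1/204


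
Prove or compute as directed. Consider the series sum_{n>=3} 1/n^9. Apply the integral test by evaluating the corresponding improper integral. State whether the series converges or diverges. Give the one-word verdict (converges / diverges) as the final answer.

Let f(x) = x^(-9). Then f is positive, continuous, and decreasing on [3, infinity), so the integral test applies.
Compute the improper integral int_{3}^infinity f(x) dx:
  antiderivative F(x) = -1/(8*x^8).
  As x -> infinity, F(x) -> 0 (since p = 9 > 1).
  So int = F(infinity) - F(3) = 0 - (-1/52488) = 1/52488.
  Finite, so by the integral test, the series converges.

converges


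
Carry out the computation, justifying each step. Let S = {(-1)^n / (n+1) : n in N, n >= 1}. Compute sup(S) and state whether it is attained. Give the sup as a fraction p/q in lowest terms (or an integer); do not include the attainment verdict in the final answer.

Analysis:
- Values: -1/2, 1/3, -1/4, 1/5, -1/6, ...
- Positive terms (even n): 1/(2+1), 1/(4+1), ... decreasing -> max = 1/3 (n=2).
- Negative terms (odd n): -1/(1+1), -1/(3+1), ... increasing -> min = -1/2 (n=1).
- So sup = 1/3 (attained at n=2); inf = -1/2 (attained at n=1).
Conclusion: sup(S) = 1/3, attained in S.

1/3


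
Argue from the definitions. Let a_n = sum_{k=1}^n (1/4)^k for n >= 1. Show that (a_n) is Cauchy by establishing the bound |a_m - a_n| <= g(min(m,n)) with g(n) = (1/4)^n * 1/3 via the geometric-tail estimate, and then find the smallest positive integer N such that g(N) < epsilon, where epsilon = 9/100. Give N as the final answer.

For m > n >= 1: |a_m - a_n| = sum_{k=n+1}^m (1/4)^k < sum_{k=n+1}^infinity (1/4)^k = (1/4)^(n+1) / (1 - 1/4) = (1/4)^n * (1/4) * (4/3) = (1/4)^n * 1/3.
So g(n) = (1/4)^n / 3. Since g(n) -> 0, (a_n) is Cauchy.
Now solve g(N) < 9/100: (1/4)^N / 3 < 9/100 <=> 4^N > 1 / (3 * 9/100) = 100/27.
Check powers of 4: 4^0 = 1 <= 100/27, 4^1 = 4 > 100/27.
So the smallest such N is 1. Check: g(1) = 1/(3 * 4) = 1/12 < 9/100.

1


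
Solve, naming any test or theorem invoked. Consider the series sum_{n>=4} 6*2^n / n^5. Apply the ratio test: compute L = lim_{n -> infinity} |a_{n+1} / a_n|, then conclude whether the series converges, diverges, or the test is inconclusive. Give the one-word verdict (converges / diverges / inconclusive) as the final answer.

Let a_n denote the general term. Form the ratio a_{n+1}/a_n and simplify:
a_{n+1}/a_n = 2*n^5/(n + 1)^5
Take the limit as n -> infinity: L = 2.
Since L = 2 > 1 (or L = infinity), the ratio test implies the series diverges.

diverges


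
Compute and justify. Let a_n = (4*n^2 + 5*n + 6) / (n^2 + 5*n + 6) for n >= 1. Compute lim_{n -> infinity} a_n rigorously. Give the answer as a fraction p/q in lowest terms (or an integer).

Divide numerator and denominator by n^2, the highest power:
numerator / n^2 = 4 + 5/n + 6/n^2
denominator / n^2 = 1 + 5/n + 6/n^2
As n -> infinity, all terms of the form c/n^k (k >= 1) tend to 0.
So numerator / n^2 -> 4 and denominator / n^2 -> 1.
Therefore lim a_n = 4.

4


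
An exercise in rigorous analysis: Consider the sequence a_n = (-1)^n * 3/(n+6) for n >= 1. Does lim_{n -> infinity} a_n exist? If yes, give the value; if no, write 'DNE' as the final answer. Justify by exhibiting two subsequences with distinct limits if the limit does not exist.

Examine the behaviour of a_n along subsequences.
Even-n subsequence a_{2k} = 3/(2k+6) -> 0. Odd-n subsequence a_{2k+1} = -3/(2k+7) -> 0. Both tend to 0, which suggests the limit is 0; verify directly.
|a_n - 0| = 3/(n+6) < 3/n for every n >= 1.
Given epsilon > 0, choose a positive integer N > 3/epsilon. Then for all n >= N, |a_n| < 3/n <= 3/N < epsilon.
So by the definition of the limit, lim a_n exists and equals 0.

0


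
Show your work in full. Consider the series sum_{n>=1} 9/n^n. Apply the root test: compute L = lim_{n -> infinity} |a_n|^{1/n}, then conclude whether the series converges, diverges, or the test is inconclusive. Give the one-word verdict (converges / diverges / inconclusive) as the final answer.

Let a_n denote the general term. Form |a_n|^(1/n) and simplify:
|a_n|^(1/n) = 3^(2/n)/n
Take the limit as n -> infinity: L = 0.
Since L = 0 < 1, the root test implies convergence.

converges


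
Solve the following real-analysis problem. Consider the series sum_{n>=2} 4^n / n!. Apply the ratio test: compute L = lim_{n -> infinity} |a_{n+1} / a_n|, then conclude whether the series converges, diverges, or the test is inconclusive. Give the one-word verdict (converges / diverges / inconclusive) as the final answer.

Let a_n denote the general term. Form the ratio a_{n+1}/a_n and simplify:
a_{n+1}/a_n = 4/(n + 1)
Take the limit as n -> infinity: L = 0.
Since L = 0 < 1, the ratio test implies the series converges.

converges


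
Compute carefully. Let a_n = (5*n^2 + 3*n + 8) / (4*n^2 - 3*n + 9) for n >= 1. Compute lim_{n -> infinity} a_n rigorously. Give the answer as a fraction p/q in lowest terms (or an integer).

Divide numerator and denominator by n^2, the highest power:
numerator / n^2 = 5 + 3/n + 8/n^2
denominator / n^2 = 4 - 3/n + 9/n^2
As n -> infinity, all terms of the form c/n^k (k >= 1) tend to 0.
So numerator / n^2 -> 5 and denominator / n^2 -> 4.
Therefore lim a_n = 5/4.

5/4


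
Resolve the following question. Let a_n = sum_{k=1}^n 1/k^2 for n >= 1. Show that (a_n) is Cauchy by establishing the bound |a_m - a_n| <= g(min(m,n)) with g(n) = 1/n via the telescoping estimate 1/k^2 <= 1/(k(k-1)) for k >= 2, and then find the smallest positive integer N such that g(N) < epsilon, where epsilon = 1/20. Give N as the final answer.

For m > n >= 1: |a_m - a_n| = sum_{k=n+1}^m 1/k^2.
Use 1/k^2 <= 1/(k(k-1)) = 1/(k-1) - 1/k for k >= 2:
sum_{k=n+1}^m 1/k^2 <= sum_{k=n+1}^m (1/(k-1) - 1/k) = 1/n - 1/m <= 1/n.
By symmetry the same bound holds with n,m swapped, so |a_m - a_n| <= 1/min(m,n) = g(min(m,n)). Since g(n) -> 0, (a_n) is Cauchy.
Now solve g(N) < 1/20: 1/N < 1/20 <=> N > 1/(1/20) = 20.
The smallest integer strictly greater than 20 is N = 21.
Check: g(21) = 1/21 < 1/20; g(20) = 1/20 >= 1/20. So N = 21.

21


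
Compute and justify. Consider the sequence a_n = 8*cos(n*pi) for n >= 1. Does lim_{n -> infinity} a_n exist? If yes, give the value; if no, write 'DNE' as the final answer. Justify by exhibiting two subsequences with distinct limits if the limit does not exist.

Examine the behaviour of a_n along subsequences.
cos(n*pi) = (-1)^n, so a_n = 8*(-1)^n. a_{2k} = 8 -> 8. a_{2k+1} = -8 -> -8.
Since these two subsequential limits are 8 and -8, distinct, the full sequence cannot converge (a convergent sequence has all subsequences tending to the same limit). So lim a_n does not exist.

DNE


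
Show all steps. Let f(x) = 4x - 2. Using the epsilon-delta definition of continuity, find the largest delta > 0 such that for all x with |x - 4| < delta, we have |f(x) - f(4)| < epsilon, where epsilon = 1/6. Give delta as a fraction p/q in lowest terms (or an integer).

We compute f(4) = 4*(4) - 2 = 14.
|f(x) - f(4)| = |4x - 2 - (14)| = |4(x - 4)| = 4|x - 4|.
We need 4|x - 4| < 1/6, i.e. |x - 4| < 1/6 / 4 = 1/24.
So any delta <= 1/24 works. Conversely, if delta > 1/24, then x = 4 + 1/24 satisfies |x - 4| = 1/24 < delta but |f(x) - f(4)| = 4 * 1/24 = 1/6, which is not < 1/6; so no larger delta works.
Hence the largest such delta is 1/24.

1/24


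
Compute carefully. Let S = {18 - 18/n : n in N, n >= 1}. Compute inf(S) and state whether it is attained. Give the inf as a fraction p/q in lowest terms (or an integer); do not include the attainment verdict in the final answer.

Analysis:
- Values: 0, 9, 12, 27/2, ... strictly increasing.
- Minimum is 0 (n=1); inf = 0 (attained).
- 18 - 18/n -> 18 from below; sup = 18, not attained.
Conclusion: inf(S) = 0, attained in S.

0


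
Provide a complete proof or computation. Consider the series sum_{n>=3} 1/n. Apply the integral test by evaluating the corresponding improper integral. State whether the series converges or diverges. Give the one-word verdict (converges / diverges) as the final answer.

Let f(x) = 1/x. Then f is positive, continuous, and decreasing on [3, infinity), so the integral test applies.
Compute the improper integral int_{3}^infinity f(x) dx:
  antiderivative F(x) = log(x).
  As x -> infinity, log(x) -> infinity.
  So int = infinity - log(3) = infinity. By the integral test, the series diverges.

diverges


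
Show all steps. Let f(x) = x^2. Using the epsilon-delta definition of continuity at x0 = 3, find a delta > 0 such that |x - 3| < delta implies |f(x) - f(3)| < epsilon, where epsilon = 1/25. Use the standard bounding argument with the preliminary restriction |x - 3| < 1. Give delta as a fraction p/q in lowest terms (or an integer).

Factor: |x^2 - (3)^2| = |x - 3| * |x + 3|.
Impose |x - 3| < 1 first. Then |x + 3| = |(x - 3) + 2*(3)| <= |x - 3| + 2*|3| < 1 + 6 = 7.
So |x^2 - (3)^2| < delta * 7.
We need delta * 7 <= 1/25, i.e. delta <= 1/25/7 = 1/175.
Since 1/175 < 1, this is tighter than 1; take delta = 1/175.
So delta = 1/175 works.

1/175


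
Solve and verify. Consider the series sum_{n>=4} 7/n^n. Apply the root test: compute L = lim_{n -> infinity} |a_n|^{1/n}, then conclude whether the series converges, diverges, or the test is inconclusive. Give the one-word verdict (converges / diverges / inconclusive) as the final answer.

Let a_n denote the general term. Form |a_n|^(1/n) and simplify:
|a_n|^(1/n) = 7^(1/n)/n
Take the limit as n -> infinity: L = 0.
Since L = 0 < 1, the root test implies convergence.

converges


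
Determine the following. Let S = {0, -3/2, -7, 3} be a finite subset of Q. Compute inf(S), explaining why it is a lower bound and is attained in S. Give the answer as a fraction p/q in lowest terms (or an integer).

S is finite, so inf(S) = min(S).
Sorted increasing:
-7, -3/2, 0, 3
The extremum is -7.
For every x in S, x >= -7. And -7 is in S, so it is attained.
Therefore inf(S) = -7.

-7


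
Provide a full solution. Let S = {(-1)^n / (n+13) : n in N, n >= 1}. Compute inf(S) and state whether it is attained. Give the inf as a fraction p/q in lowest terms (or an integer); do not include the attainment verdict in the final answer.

Analysis:
- Values: -1/14, 1/15, -1/16, 1/17, -1/18, ...
- Positive terms (even n): 1/(2+13), 1/(4+13), ... decreasing -> max = 1/15 (n=2).
- Negative terms (odd n): -1/(1+13), -1/(3+13), ... increasing -> min = -1/14 (n=1).
- So sup = 1/15 (attained at n=2); inf = -1/14 (attained at n=1).
Conclusion: inf(S) = -1/14, attained in S.

-1/14


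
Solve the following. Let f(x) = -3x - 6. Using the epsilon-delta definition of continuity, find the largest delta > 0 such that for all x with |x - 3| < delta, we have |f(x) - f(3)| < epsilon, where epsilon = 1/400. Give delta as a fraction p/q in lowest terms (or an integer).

We compute f(3) = -3*(3) - 6 = -15.
|f(x) - f(3)| = |-3x - 6 - (-15)| = |-3(x - 3)| = 3|x - 3|.
We need 3|x - 3| < 1/400, i.e. |x - 3| < 1/400 / 3 = 1/1200.
So any delta <= 1/1200 works. Conversely, if delta > 1/1200, then x = 3 + 1/1200 satisfies |x - 3| = 1/1200 < delta but |f(x) - f(3)| = 3 * 1/1200 = 1/400, which is not < 1/400; so no larger delta works.
Hence the largest such delta is 1/1200.

1/1200


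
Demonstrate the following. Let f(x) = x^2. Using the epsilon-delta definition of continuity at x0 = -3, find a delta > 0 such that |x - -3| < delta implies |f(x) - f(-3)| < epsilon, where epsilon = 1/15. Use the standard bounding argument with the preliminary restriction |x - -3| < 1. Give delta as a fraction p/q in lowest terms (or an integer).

Factor: |x^2 - (-3)^2| = |x - -3| * |x + -3|.
Impose |x - -3| < 1 first. Then |x + -3| = |(x - -3) + 2*(-3)| <= |x - -3| + 2*|-3| < 1 + 6 = 7.
So |x^2 - (-3)^2| < delta * 7.
We need delta * 7 <= 1/15, i.e. delta <= 1/15/7 = 1/105.
Since 1/105 < 1, this is tighter than 1; take delta = 1/105.
So delta = 1/105 works.

1/105


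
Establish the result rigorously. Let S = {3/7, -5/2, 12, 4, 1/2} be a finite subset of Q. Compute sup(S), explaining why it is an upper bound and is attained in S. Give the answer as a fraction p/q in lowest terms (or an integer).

S is finite, so sup(S) = max(S).
Sorted decreasing:
12, 4, 1/2, 3/7, -5/2
The extremum is 12.
For every x in S, x <= 12. And 12 is in S, so it is attained.
Therefore sup(S) = 12.

12


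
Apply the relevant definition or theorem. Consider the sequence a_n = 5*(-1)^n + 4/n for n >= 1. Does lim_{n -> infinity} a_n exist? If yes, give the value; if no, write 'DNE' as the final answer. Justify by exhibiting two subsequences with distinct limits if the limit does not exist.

Examine the behaviour of a_n along subsequences.
a_{2k} = 5 + 4/(2k) -> 5. a_{2k+1} = -5 + 4/(2k+1) -> -5.
Since these two subsequential limits are 5 and -5, distinct, the full sequence cannot converge (a convergent sequence has all subsequences tending to the same limit). So lim a_n does not exist.

DNE


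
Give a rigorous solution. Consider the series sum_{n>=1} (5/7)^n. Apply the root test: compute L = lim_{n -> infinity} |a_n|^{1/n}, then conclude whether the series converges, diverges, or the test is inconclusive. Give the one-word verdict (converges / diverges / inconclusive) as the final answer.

Let a_n denote the general term. Form |a_n|^(1/n) and simplify:
|a_n|^(1/n) = 5/7
Take the limit as n -> infinity: L = 5/7.
Since L = 5/7 < 1, the root test implies convergence.

converges


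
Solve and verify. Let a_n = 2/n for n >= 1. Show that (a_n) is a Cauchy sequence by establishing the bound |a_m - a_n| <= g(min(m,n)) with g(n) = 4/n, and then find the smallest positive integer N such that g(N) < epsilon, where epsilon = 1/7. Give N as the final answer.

For any m, n >= 1, by the triangle inequality:
|a_m - a_n| = |2/m - 2/n| <= 2*1/m + 2*1/n <= 4/min(m,n).
So g(n) = 4/n bounds the Cauchy difference. Since g(n) -> 0, (a_n) is Cauchy.
Now solve g(N) < 1/7: 4/N < 1/7 <=> N > 4 / (1/7) = 28.
The smallest integer strictly greater than 28 is N = 29.
Check: g(29) = 4/29 = 4/29 < 1/7; g(28) = 1/7 >= 1/7. So N = 29.

29


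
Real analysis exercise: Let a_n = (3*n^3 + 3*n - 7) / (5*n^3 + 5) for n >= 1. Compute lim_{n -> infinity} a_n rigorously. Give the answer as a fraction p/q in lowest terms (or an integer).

Divide numerator and denominator by n^3, the highest power:
numerator / n^3 = 3 + 3/n^2 - 7/n^3
denominator / n^3 = 5 + 5/n^3
As n -> infinity, all terms of the form c/n^k (k >= 1) tend to 0.
So numerator / n^3 -> 3 and denominator / n^3 -> 5.
Therefore lim a_n = 3/5.

3/5


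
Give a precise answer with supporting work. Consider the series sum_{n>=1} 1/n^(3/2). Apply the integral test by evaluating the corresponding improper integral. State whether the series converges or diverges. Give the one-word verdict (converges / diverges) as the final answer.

Let f(x) = x^(-3/2). Then f is positive, continuous, and decreasing on [1, infinity), so the integral test applies.
Compute the improper integral int_{1}^infinity f(x) dx:
  antiderivative F(x) = -2/sqrt(x).
  As x -> infinity, F(x) -> 0 (since p = 3/2 > 1).
  So int = F(infinity) - F(1) = 0 - (-2) = 2.
  Finite, so by the integral test, the series converges.

converges


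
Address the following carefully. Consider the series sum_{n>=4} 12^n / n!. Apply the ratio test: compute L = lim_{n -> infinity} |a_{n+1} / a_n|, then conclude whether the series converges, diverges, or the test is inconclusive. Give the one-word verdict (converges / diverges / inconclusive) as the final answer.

Let a_n denote the general term. Form the ratio a_{n+1}/a_n and simplify:
a_{n+1}/a_n = 12/(n + 1)
Take the limit as n -> infinity: L = 0.
Since L = 0 < 1, the ratio test implies the series converges.

converges


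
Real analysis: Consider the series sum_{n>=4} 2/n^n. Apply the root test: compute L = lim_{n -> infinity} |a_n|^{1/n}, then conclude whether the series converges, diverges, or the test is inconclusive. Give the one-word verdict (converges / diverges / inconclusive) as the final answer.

Let a_n denote the general term. Form |a_n|^(1/n) and simplify:
|a_n|^(1/n) = 2^(1/n)/n
Take the limit as n -> infinity: L = 0.
Since L = 0 < 1, the root test implies convergence.

converges


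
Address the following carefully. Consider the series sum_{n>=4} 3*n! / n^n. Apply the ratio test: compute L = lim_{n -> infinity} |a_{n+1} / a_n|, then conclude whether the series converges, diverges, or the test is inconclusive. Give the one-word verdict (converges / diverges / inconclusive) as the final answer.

Let a_n denote the general term. Form the ratio a_{n+1}/a_n and simplify:
a_{n+1}/a_n = (n/(n + 1))^n
Take the limit as n -> infinity: L = exp(-1).
Since L = exp(-1) < 1, the ratio test implies the series converges.

converges


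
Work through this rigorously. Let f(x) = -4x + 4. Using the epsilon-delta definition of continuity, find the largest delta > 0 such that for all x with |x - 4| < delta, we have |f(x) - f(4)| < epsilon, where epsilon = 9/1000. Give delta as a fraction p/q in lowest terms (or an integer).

We compute f(4) = -4*(4) + 4 = -12.
|f(x) - f(4)| = |-4x + 4 - (-12)| = |-4(x - 4)| = 4|x - 4|.
We need 4|x - 4| < 9/1000, i.e. |x - 4| < 9/1000 / 4 = 9/4000.
So any delta <= 9/4000 works. Conversely, if delta > 9/4000, then x = 4 + 9/4000 satisfies |x - 4| = 9/4000 < delta but |f(x) - f(4)| = 4 * 9/4000 = 9/1000, which is not < 9/1000; so no larger delta works.
Hence the largest such delta is 9/4000.

9/4000


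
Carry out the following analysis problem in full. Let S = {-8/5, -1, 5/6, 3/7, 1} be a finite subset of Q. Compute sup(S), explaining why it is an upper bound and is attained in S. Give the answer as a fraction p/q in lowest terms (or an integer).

S is finite, so sup(S) = max(S).
Sorted decreasing:
1, 5/6, 3/7, -1, -8/5
The extremum is 1.
For every x in S, x <= 1. And 1 is in S, so it is attained.
Therefore sup(S) = 1.

1


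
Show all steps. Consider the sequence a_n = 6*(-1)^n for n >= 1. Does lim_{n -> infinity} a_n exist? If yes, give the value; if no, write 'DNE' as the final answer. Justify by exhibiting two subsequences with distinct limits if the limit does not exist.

Examine the behaviour of a_n along subsequences.
Even-n subsequence a_{2k} = 6 -> 6. Odd-n subsequence a_{2k+1} = -6 -> -6.
Since these two subsequential limits are 6 and -6, distinct, the full sequence cannot converge (a convergent sequence has all subsequences tending to the same limit). So lim a_n does not exist.

DNE


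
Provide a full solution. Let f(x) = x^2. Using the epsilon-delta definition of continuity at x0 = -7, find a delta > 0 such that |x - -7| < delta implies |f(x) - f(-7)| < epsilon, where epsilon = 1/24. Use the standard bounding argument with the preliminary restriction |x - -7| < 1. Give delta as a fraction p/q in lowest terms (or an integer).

Factor: |x^2 - (-7)^2| = |x - -7| * |x + -7|.
Impose |x - -7| < 1 first. Then |x + -7| = |(x - -7) + 2*(-7)| <= |x - -7| + 2*|-7| < 1 + 14 = 15.
So |x^2 - (-7)^2| < delta * 15.
We need delta * 15 <= 1/24, i.e. delta <= 1/24/15 = 1/360.
Since 1/360 < 1, this is tighter than 1; take delta = 1/360.
So delta = 1/360 works.

1/360


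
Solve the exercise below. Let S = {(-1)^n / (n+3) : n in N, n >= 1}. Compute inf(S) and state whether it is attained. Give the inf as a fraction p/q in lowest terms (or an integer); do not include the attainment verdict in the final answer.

Analysis:
- Values: -1/4, 1/5, -1/6, 1/7, -1/8, ...
- Positive terms (even n): 1/(2+3), 1/(4+3), ... decreasing -> max = 1/5 (n=2).
- Negative terms (odd n): -1/(1+3), -1/(3+3), ... increasing -> min = -1/4 (n=1).
- So sup = 1/5 (attained at n=2); inf = -1/4 (attained at n=1).
Conclusion: inf(S) = -1/4, attained in S.

-1/4


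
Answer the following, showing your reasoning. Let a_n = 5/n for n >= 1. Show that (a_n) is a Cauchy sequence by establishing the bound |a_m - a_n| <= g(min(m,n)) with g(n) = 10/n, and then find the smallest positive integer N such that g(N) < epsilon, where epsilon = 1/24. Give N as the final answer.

For any m, n >= 1, by the triangle inequality:
|a_m - a_n| = |5/m - 5/n| <= 5*1/m + 5*1/n <= 10/min(m,n).
So g(n) = 10/n bounds the Cauchy difference. Since g(n) -> 0, (a_n) is Cauchy.
Now solve g(N) < 1/24: 10/N < 1/24 <=> N > 10 / (1/24) = 240.
The smallest integer strictly greater than 240 is N = 241.
Check: g(241) = 10/241 = 10/241 < 1/24; g(240) = 1/24 >= 1/24. So N = 241.

241


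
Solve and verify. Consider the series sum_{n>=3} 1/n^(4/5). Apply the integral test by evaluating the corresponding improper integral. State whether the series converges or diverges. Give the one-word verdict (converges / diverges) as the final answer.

Let f(x) = x^(-4/5). Then f is positive, continuous, and decreasing on [3, infinity), so the integral test applies.
Compute the improper integral int_{3}^infinity f(x) dx:
  antiderivative F(x) = 5*x^(1/5).
  As x -> infinity, F(x) -> infinity (since p = 4/5 < 1).
  So the integral diverges. By the integral test, the series diverges.

diverges


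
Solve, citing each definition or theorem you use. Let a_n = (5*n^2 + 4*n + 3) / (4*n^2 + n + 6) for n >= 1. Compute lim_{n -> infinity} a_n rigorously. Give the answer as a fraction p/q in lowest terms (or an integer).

Divide numerator and denominator by n^2, the highest power:
numerator / n^2 = 5 + 4/n + 3/n^2
denominator / n^2 = 4 + 1/n + 6/n^2
As n -> infinity, all terms of the form c/n^k (k >= 1) tend to 0.
So numerator / n^2 -> 5 and denominator / n^2 -> 4.
Therefore lim a_n = 5/4.

5/4


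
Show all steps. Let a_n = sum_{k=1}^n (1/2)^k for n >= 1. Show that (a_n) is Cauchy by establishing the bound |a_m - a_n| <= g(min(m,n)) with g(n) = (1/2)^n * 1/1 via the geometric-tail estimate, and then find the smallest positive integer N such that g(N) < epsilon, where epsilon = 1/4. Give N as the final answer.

For m > n >= 1: |a_m - a_n| = sum_{k=n+1}^m (1/2)^k < sum_{k=n+1}^infinity (1/2)^k = (1/2)^(n+1) / (1 - 1/2) = (1/2)^n * (1/2) * (2/1) = (1/2)^n * 1/1.
So g(n) = (1/2)^n / 1. Since g(n) -> 0, (a_n) is Cauchy.
Now solve g(N) < 1/4: (1/2)^N / 1 < 1/4 <=> 2^N > 1 / (1 * 1/4) = 4.
Check powers of 2: 2^2 = 4 <= 4, 2^3 = 8 > 4.
So the smallest such N is 3. Check: g(3) = 1/(1 * 8) = 1/8 < 1/4.

3


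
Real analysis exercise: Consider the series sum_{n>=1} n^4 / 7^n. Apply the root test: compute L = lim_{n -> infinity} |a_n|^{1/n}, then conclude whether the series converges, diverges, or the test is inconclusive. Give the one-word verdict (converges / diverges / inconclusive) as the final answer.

Let a_n denote the general term. Form |a_n|^(1/n) and simplify:
|a_n|^(1/n) = n^(4/n)/7
Take the limit as n -> infinity: L = 1/7.
Since L = 1/7 < 1, the root test implies convergence.

converges


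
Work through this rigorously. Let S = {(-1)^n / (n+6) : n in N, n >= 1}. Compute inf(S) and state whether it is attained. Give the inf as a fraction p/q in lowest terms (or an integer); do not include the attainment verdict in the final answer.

Analysis:
- Values: -1/7, 1/8, -1/9, 1/10, -1/11, ...
- Positive terms (even n): 1/(2+6), 1/(4+6), ... decreasing -> max = 1/8 (n=2).
- Negative terms (odd n): -1/(1+6), -1/(3+6), ... increasing -> min = -1/7 (n=1).
- So sup = 1/8 (attained at n=2); inf = -1/7 (attained at n=1).
Conclusion: inf(S) = -1/7, attained in S.

-1/7


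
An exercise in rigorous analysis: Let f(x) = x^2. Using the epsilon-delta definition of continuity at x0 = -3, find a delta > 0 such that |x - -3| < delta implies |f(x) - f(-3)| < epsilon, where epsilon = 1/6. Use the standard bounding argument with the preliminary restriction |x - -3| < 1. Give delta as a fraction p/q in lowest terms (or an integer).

Factor: |x^2 - (-3)^2| = |x - -3| * |x + -3|.
Impose |x - -3| < 1 first. Then |x + -3| = |(x - -3) + 2*(-3)| <= |x - -3| + 2*|-3| < 1 + 6 = 7.
So |x^2 - (-3)^2| < delta * 7.
We need delta * 7 <= 1/6, i.e. delta <= 1/6/7 = 1/42.
Since 1/42 < 1, this is tighter than 1; take delta = 1/42.
So delta = 1/42 works.

1/42


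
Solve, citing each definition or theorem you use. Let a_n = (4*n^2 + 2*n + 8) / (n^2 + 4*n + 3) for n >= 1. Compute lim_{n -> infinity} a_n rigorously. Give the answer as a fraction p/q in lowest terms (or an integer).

Divide numerator and denominator by n^2, the highest power:
numerator / n^2 = 4 + 2/n + 8/n^2
denominator / n^2 = 1 + 4/n + 3/n^2
As n -> infinity, all terms of the form c/n^k (k >= 1) tend to 0.
So numerator / n^2 -> 4 and denominator / n^2 -> 1.
Therefore lim a_n = 4.

4


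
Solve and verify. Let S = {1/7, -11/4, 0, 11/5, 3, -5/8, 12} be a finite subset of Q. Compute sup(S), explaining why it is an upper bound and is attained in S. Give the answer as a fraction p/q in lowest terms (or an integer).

S is finite, so sup(S) = max(S).
Sorted decreasing:
12, 3, 11/5, 1/7, 0, -5/8, -11/4
The extremum is 12.
For every x in S, x <= 12. And 12 is in S, so it is attained.
Therefore sup(S) = 12.

12


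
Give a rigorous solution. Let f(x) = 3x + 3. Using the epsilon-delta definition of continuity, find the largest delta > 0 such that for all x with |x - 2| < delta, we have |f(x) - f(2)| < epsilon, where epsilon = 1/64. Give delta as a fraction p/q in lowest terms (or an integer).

We compute f(2) = 3*(2) + 3 = 9.
|f(x) - f(2)| = |3x + 3 - (9)| = |3(x - 2)| = 3|x - 2|.
We need 3|x - 2| < 1/64, i.e. |x - 2| < 1/64 / 3 = 1/192.
So any delta <= 1/192 works. Conversely, if delta > 1/192, then x = 2 + 1/192 satisfies |x - 2| = 1/192 < delta but |f(x) - f(2)| = 3 * 1/192 = 1/64, which is not < 1/64; so no larger delta works.
Hence the largest such delta is 1/192.

1/192


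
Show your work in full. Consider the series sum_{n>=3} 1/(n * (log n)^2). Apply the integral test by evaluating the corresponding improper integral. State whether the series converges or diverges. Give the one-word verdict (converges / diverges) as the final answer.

Let f(x) = 1/(x*log(x)^2). Then f is positive, continuous, and decreasing on [3, infinity), so the integral test applies.
Compute the improper integral int_{3}^infinity f(x) dx:
  antiderivative F(x) = -1/log(x).
  F(x) -> 0 as x -> infinity.  int = 0 - F(3) = 1/log(3) < infinity. By the integral test, the series converges.

converges


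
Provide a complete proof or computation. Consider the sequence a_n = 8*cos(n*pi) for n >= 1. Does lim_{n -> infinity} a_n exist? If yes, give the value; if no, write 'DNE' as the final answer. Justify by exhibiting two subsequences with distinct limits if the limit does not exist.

Examine the behaviour of a_n along subsequences.
cos(n*pi) = (-1)^n, so a_n = 8*(-1)^n. a_{2k} = 8 -> 8. a_{2k+1} = -8 -> -8.
Since these two subsequential limits are 8 and -8, distinct, the full sequence cannot converge (a convergent sequence has all subsequences tending to the same limit). So lim a_n does not exist.

DNE


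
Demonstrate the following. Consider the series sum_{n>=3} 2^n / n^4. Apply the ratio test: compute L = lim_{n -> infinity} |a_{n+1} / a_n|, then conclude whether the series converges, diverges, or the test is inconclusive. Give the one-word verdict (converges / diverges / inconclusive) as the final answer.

Let a_n denote the general term. Form the ratio a_{n+1}/a_n and simplify:
a_{n+1}/a_n = 2*n^4/(n + 1)^4
Take the limit as n -> infinity: L = 2.
Since L = 2 > 1 (or L = infinity), the ratio test implies the series diverges.

diverges


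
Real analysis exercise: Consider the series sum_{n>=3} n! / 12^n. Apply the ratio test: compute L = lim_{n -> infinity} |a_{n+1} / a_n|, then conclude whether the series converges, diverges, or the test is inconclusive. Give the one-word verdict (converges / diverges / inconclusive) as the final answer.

Let a_n denote the general term. Form the ratio a_{n+1}/a_n and simplify:
a_{n+1}/a_n = n/12 + 1/12
Take the limit as n -> infinity: L = infinity.
Since L = infinity > 1 (or L = infinity), the ratio test implies the series diverges.

diverges


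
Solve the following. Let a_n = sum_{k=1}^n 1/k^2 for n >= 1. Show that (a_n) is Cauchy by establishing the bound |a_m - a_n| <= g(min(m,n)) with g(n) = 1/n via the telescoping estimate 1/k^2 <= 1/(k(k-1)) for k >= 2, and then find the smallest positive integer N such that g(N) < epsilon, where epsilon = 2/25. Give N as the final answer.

For m > n >= 1: |a_m - a_n| = sum_{k=n+1}^m 1/k^2.
Use 1/k^2 <= 1/(k(k-1)) = 1/(k-1) - 1/k for k >= 2:
sum_{k=n+1}^m 1/k^2 <= sum_{k=n+1}^m (1/(k-1) - 1/k) = 1/n - 1/m <= 1/n.
By symmetry the same bound holds with n,m swapped, so |a_m - a_n| <= 1/min(m,n) = g(min(m,n)). Since g(n) -> 0, (a_n) is Cauchy.
Now solve g(N) < 2/25: 1/N < 2/25 <=> N > 1/(2/25) = 25/2.
The smallest integer strictly greater than 25/2 is N = 13.
Check: g(13) = 1/13 < 2/25; g(12) = 1/12 >= 2/25. So N = 13.

13


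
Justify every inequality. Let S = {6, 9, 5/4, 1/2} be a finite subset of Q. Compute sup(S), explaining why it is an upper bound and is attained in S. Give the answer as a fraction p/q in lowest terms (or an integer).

S is finite, so sup(S) = max(S).
Sorted decreasing:
9, 6, 5/4, 1/2
The extremum is 9.
For every x in S, x <= 9. And 9 is in S, so it is attained.
Therefore sup(S) = 9.

9


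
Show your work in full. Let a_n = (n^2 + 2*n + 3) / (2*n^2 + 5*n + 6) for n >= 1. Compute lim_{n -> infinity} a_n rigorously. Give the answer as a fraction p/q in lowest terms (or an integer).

Divide numerator and denominator by n^2, the highest power:
numerator / n^2 = 1 + 2/n + 3/n^2
denominator / n^2 = 2 + 5/n + 6/n^2
As n -> infinity, all terms of the form c/n^k (k >= 1) tend to 0.
So numerator / n^2 -> 1 and denominator / n^2 -> 2.
Therefore lim a_n = 1/2.

1/2


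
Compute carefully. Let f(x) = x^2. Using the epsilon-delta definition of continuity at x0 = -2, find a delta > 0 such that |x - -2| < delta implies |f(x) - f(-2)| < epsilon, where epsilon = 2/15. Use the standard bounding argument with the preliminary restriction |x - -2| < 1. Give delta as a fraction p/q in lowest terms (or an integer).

Factor: |x^2 - (-2)^2| = |x - -2| * |x + -2|.
Impose |x - -2| < 1 first. Then |x + -2| = |(x - -2) + 2*(-2)| <= |x - -2| + 2*|-2| < 1 + 4 = 5.
So |x^2 - (-2)^2| < delta * 5.
We need delta * 5 <= 2/15, i.e. delta <= 2/15/5 = 2/75.
Since 2/75 < 1, this is tighter than 1; take delta = 2/75.
So delta = 2/75 works.

2/75


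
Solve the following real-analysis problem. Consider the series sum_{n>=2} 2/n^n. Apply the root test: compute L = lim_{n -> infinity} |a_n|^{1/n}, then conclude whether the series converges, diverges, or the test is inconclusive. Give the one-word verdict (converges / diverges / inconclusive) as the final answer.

Let a_n denote the general term. Form |a_n|^(1/n) and simplify:
|a_n|^(1/n) = 2^(1/n)/n
Take the limit as n -> infinity: L = 0.
Since L = 0 < 1, the root test implies convergence.

converges


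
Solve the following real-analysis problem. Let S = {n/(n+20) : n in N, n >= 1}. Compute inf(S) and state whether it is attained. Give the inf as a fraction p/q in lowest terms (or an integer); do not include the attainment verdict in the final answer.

Analysis:
- Values: 1/21, 1/11, 3/23, 1/6, ... strictly increasing.
- Minimum is 1/21 (n=1); inf = 1/21 (attained).
- n/(n+20) = 1 - 20/(n+20) -> 1 from below as n -> infinity, and never equals 1.
- So sup = 1 (not attained).
Conclusion: inf(S) = 1/21, attained in S.

1/21


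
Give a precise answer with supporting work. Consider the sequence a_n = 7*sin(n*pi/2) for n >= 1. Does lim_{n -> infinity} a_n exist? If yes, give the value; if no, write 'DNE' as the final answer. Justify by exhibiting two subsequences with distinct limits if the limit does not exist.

Examine the behaviour of a_n along subsequences.
a_{4k+1} = 7*sin(pi/2 + 2k*pi) = 7 -> 7. a_{4k+3} = 7*sin(3pi/2 + 2k*pi) = -7 -> -7.
Since these two subsequential limits are 7 and -7, distinct, the full sequence cannot converge (a convergent sequence has all subsequences tending to the same limit). So lim a_n does not exist.

DNE


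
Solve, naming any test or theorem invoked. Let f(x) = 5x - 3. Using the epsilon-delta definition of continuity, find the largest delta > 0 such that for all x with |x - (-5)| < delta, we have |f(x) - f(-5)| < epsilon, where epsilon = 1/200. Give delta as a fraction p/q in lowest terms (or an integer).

We compute f(-5) = 5*(-5) - 3 = -28.
|f(x) - f(-5)| = |5x - 3 - (-28)| = |5(x - (-5))| = 5|x - (-5)|.
We need 5|x - (-5)| < 1/200, i.e. |x - (-5)| < 1/200 / 5 = 1/1000.
So any delta <= 1/1000 works. Conversely, if delta > 1/1000, then x = -5 + 1/1000 satisfies |x - (-5)| = 1/1000 < delta but |f(x) - f(-5)| = 5 * 1/1000 = 1/200, which is not < 1/200; so no larger delta works.
Hence the largest such delta is 1/1000.

1/1000


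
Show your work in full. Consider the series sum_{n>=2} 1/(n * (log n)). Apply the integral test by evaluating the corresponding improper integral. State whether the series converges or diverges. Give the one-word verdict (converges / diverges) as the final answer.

Let f(x) = 1/(x*log(x)). Then f is positive, continuous, and decreasing on [2, infinity), so the integral test applies.
Compute the improper integral int_{2}^infinity f(x) dx:
  antiderivative F(x) = log(log(x)).
  F(x) = log(log(x)) -> infinity as x -> infinity. The integral diverges, so by the integral test, the series diverges.

diverges


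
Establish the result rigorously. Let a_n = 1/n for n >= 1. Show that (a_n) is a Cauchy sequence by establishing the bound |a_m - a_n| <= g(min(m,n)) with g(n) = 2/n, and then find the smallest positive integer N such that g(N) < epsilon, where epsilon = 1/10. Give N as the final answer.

For any m, n >= 1, by the triangle inequality:
|a_m - a_n| = |1/m - 1/n| <= 1/m + 1/n <= 2/min(m,n).
So g(n) = 2/n bounds the Cauchy difference. Since g(n) -> 0, (a_n) is Cauchy.
Now solve g(N) < 1/10: 2/N < 1/10 <=> N > 2 / (1/10) = 20.
The smallest integer strictly greater than 20 is N = 21.
Check: g(21) = 2/21 = 2/21 < 1/10; g(20) = 1/10 >= 1/10. So N = 21.

21


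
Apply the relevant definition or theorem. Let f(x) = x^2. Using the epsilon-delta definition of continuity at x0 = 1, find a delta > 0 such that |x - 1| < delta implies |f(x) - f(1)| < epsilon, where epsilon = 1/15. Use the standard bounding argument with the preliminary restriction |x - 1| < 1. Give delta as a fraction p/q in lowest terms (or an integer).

Factor: |x^2 - (1)^2| = |x - 1| * |x + 1|.
Impose |x - 1| < 1 first. Then |x + 1| = |(x - 1) + 2*(1)| <= |x - 1| + 2*|1| < 1 + 2 = 3.
So |x^2 - (1)^2| < delta * 3.
We need delta * 3 <= 1/15, i.e. delta <= 1/15/3 = 1/45.
Since 1/45 < 1, this is tighter than 1; take delta = 1/45.
So delta = 1/45 works.

1/45


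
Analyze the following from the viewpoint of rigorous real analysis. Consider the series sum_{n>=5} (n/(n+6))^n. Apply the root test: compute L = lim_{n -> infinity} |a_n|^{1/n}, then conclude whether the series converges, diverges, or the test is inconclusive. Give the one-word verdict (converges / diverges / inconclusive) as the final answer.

Let a_n denote the general term. Form |a_n|^(1/n) and simplify:
|a_n|^(1/n) = n/(n + 6)
Take the limit as n -> infinity: L = 1.
Since L = 1, the root test is inconclusive. (In fact a_n = (n/(n+6))^n -> e^(-6) != 0, so the nth-term test shows divergence; but the root test itself gives no conclusion.)

inconclusive


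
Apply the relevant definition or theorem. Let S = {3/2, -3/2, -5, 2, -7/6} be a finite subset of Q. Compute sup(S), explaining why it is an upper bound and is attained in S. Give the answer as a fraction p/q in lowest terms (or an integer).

S is finite, so sup(S) = max(S).
Sorted decreasing:
2, 3/2, -7/6, -3/2, -5
The extremum is 2.
For every x in S, x <= 2. And 2 is in S, so it is attained.
Therefore sup(S) = 2.

2


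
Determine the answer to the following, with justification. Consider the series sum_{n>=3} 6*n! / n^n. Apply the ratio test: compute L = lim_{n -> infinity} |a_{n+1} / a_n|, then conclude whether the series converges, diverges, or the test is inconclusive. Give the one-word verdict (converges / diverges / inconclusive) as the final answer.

Let a_n denote the general term. Form the ratio a_{n+1}/a_n and simplify:
a_{n+1}/a_n = (n/(n + 1))^n
Take the limit as n -> infinity: L = exp(-1).
Since L = exp(-1) < 1, the ratio test implies the series converges.

converges


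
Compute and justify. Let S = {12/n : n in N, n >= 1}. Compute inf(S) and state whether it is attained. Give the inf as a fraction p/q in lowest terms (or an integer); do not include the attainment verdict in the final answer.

Analysis:
- Values: 12, 6, 4, 3, ... strictly decreasing.
- The maximum is 12 (n=1); sup = 12 (attained).
- The set is bounded below by 0; 12/n -> 0 so 0 is the greatest lower bound.
- 0 is not in the set, so inf = 0 is not attained.
Conclusion: inf(S) = 0, not attained in S.

0


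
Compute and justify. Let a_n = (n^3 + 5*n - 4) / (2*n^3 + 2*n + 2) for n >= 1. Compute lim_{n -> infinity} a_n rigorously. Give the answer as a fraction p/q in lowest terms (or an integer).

Divide numerator and denominator by n^3, the highest power:
numerator / n^3 = 1 + 5/n^2 - 4/n^3
denominator / n^3 = 2 + 2/n^2 + 2/n^3
As n -> infinity, all terms of the form c/n^k (k >= 1) tend to 0.
So numerator / n^3 -> 1 and denominator / n^3 -> 2.
Therefore lim a_n = 1/2.

1/2


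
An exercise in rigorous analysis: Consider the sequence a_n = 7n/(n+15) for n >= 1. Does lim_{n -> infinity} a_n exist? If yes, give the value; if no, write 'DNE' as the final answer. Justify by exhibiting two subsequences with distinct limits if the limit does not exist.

Examine the behaviour of a_n along subsequences.
Even-n subsequence a_{2k} = 7(2k)/(2k+15) -> 7. Odd-n subsequence a_{2k+1} = 7(2k+1)/(2k+16) -> 7. Both tend to 7, which suggests the limit is 7; verify directly.
|a_n - 7| = |7n - 7(n+15)| / (n+15) = 105/(n+15) < 105/n for every n >= 1.
Given epsilon > 0, choose a positive integer N > 105/epsilon. Then for all n >= N, |a_n - 7| < 105/n <= 105/N < epsilon.
So by the definition of the limit, lim a_n exists and equals 7.

7


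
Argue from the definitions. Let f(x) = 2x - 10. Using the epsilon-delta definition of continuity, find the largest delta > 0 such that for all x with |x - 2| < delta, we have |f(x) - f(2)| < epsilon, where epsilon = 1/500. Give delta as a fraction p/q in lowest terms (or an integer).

We compute f(2) = 2*(2) - 10 = -6.
|f(x) - f(2)| = |2x - 10 - (-6)| = |2(x - 2)| = 2|x - 2|.
We need 2|x - 2| < 1/500, i.e. |x - 2| < 1/500 / 2 = 1/1000.
So any delta <= 1/1000 works. Conversely, if delta > 1/1000, then x = 2 + 1/1000 satisfies |x - 2| = 1/1000 < delta but |f(x) - f(2)| = 2 * 1/1000 = 1/500, which is not < 1/500; so no larger delta works.
Hence the largest such delta is 1/1000.

1/1000
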